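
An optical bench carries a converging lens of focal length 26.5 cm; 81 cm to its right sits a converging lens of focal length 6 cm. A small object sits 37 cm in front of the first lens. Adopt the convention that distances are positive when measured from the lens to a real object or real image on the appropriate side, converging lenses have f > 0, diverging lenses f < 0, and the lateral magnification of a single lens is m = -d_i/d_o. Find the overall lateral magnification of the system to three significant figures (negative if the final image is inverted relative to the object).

Lens 1: 1/d_i1 = 1/f_1 - 1/d_o1 = 1/26.5 - 1/37 = 0.01071 cm^-1, so d_i1 = 93.381 cm.
m_1 = -(93.381)/37 = -2.5238.
This image would form 93.381 cm past lens 1, i.e. 12.381 cm beyond lens 2, so it is a virtual object for lens 2: d_o2 = 81 - 93.381 = -12.381 cm.
Lens 2: 1/d_i2 = 1/f_2 - 1/d_o2 = 1/6 - 1/(-12.381) = 0.24744 cm^-1, so d_i2 = 4.041 cm.
m_2 = -(4.041)/(-12.381) = 0.3264.
Total m = m_1 x m_2 = (-2.5238)(0.3264) = -0.8238.

-0.824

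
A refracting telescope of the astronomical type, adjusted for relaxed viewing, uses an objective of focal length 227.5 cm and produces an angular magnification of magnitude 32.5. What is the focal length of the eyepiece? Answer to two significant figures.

7.0 cm

|M| = f_obj/f_eye, so f_eye = f_obj/|M| = 227.5/32.5 = 7.000 cm.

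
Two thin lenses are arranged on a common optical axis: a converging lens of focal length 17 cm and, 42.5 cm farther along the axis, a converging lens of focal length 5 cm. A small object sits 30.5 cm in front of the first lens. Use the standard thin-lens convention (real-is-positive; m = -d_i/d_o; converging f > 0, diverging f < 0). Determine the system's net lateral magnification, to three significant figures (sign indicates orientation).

-6.94

Applying the thin-lens equation to the first lens, 1/17 = 1/30.5 + 1/d_i1, which gives d_i1 = 38.407 cm.
Its lateral magnification is m_1 = -d_i1/d_o1 = -(38.407)/30.5 = -1.2593.
That image sits 4.093 cm in front of the second lens, so d_o2 = 4.093 cm.
Applying the thin-lens equation again with f_2 = 5 cm and d_o2 = 4.093 cm gives d_i2 = -22.551 cm.
m_2 = -(-22.551)/(4.093) = 5.5102.
Total m = m_1 x m_2 = (-1.2593)(5.5102) = -6.9388.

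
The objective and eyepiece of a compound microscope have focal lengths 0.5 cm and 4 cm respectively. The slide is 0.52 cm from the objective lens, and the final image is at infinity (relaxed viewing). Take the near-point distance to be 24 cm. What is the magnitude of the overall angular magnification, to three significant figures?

150

Objective: 1/d_i = 1/f_obj - 1/d_o = 1/0.5 - 1/0.52 = 0.07692 cm^-1, so d_i = 13.000 cm.
m_obj = -d_i/d_o = -13.000/0.52 = -25.000.
Eyepiece angular magnification (image at infinity): M_eye = D/f_e = 24/4 = 6.000.
Overall M = m_obj x M_eye = (-25.000)(6.000) = -150.00.
|M| = 150.00.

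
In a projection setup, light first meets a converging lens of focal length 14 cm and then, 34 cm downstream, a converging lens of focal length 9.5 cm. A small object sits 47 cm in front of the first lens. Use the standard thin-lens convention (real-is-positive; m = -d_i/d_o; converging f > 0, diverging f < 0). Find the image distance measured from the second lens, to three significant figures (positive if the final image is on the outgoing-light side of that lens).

First lens: d_i1 = 1/(1/14 - 1/47) = 19.939 cm.
The intermediate image is 19.939 cm to the right of lens 1, so d_o2 = L - d_i1 = 34 - 19.939 = 14.061 cm.
Second lens: d_i2 = 1/(1/9.5 - 1/(14.061)) = 29.289 cm.

29.3 cm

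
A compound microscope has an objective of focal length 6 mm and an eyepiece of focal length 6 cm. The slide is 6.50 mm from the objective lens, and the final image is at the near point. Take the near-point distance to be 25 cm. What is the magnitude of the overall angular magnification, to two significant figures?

Convert to cm: f_obj = 6 mm = 0.6 cm; d_o = 6.50 mm = 0.65 cm.
Objective: 1/d_i = 1/f_obj - 1/d_o = 1/0.6 - 1/0.65 = 0.12821 cm^-1, so d_i = 7.800 cm.
m_obj = -d_i/d_o = -7.800/0.65 = -12.000.
Eyepiece angular magnification (image at near point): M_eye = 1 + D/f_e = 1 + 25/6 = 5.167.
Overall M = m_obj x M_eye = (-12.000)(5.167) = -62.00.
|M| = 62.00.

62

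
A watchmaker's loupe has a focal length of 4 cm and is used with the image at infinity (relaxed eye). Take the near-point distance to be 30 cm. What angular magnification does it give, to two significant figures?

7.5

M = D/f = 30/4 = 7.500.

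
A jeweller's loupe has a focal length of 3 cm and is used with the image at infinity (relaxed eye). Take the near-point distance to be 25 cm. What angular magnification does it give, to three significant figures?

M = D/f = 25/3 = 8.333.

8.33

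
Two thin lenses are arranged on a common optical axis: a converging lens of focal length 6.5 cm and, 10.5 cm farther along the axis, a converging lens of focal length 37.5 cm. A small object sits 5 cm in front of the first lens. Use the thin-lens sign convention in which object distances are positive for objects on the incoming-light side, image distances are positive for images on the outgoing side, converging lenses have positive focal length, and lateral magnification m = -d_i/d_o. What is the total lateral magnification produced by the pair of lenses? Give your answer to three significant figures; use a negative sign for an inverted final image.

Applying the thin-lens equation to the first lens, 1/6.5 = 1/5 + 1/d_i1, which gives d_i1 = -21.667 cm.
Its lateral magnification is m_1 = -d_i1/d_o1 = -(-21.667)/5 = 4.3333.
The intermediate image is virtual, 21.667 cm to the left of lens 1, so d_o2 = L - d_i1 = 10.5 - (-21.667) = 32.167 cm.
Applying the thin-lens equation again with f_2 = 37.5 cm and d_o2 = 32.167 cm gives d_i2 = -226.172 cm.
m_2 = -(-226.172)/(32.167) = 7.0312.
Overall magnification: m = m_1 m_2 = 30.4687.

30.5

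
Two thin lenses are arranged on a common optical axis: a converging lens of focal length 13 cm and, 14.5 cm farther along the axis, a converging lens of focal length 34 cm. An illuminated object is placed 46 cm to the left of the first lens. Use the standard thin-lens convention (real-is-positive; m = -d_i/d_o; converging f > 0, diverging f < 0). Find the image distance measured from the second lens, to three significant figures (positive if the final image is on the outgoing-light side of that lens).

Applying the thin-lens equation to the first lens, 1/13 = 1/46 + 1/d_i1, which gives d_i1 = 18.121 cm.
This image would form 18.121 cm past lens 1, i.e. 3.621 cm beyond lens 2, so it is a virtual object for lens 2: d_o2 = 14.5 - 18.121 = -3.621 cm.
Applying the thin-lens equation again with f_2 = 34 cm and d_o2 = -3.621 cm gives d_i2 = 3.273 cm.

3.27 cm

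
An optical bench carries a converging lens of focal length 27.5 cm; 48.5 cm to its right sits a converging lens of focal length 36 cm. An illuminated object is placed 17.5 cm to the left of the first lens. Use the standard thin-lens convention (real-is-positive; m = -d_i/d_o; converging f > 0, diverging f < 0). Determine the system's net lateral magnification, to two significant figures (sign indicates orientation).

-1.6

First lens: d_i1 = 1/(1/27.5 - 1/17.5) = -48.125 cm.
m_1 = -(-48.125)/17.5 = 2.7500.
With d_i1 < 0 the first image is virtual and lies on the object side; the object distance for lens 2 is d_o2 = 48.5 - (-48.125) = 96.625 cm.
Second lens: d_i2 = 1/(1/36 - 1/(96.625)) = 57.377 cm.
m_2 = -(57.377)/(96.625) = -0.5938.
Total m = m_1 x m_2 = (2.7500)(-0.5938) = -1.6330.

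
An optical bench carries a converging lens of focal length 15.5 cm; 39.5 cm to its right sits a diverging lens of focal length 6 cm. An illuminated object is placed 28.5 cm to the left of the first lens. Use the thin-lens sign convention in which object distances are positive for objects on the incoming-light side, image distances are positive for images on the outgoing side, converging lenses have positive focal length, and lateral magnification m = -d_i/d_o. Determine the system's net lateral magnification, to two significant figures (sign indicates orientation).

Applying the thin-lens equation to the first lens, 1/15.5 = 1/28.5 + 1/d_i1, which gives d_i1 = 33.981 cm.
Its lateral magnification is m_1 = -d_i1/d_o1 = -(33.981)/28.5 = -1.1923.
Object distance for lens 2: d_o2 = 39.5 - 33.981 = 5.519 cm.
Applying the thin-lens equation again with f_2 = -6 cm and d_o2 = 5.519 cm gives d_i2 = -2.875 cm.
m_2 = -(-2.875)/(5.519) = 0.5209.
Overall magnification: m = m_1 m_2 = -0.6210.

-0.62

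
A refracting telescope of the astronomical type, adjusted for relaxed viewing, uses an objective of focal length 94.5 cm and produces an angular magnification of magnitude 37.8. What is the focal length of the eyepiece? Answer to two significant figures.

2.5 cm

|M| = f_obj/f_eye, so f_eye = f_obj/|M| = 94.5/37.8 = 2.500 cm.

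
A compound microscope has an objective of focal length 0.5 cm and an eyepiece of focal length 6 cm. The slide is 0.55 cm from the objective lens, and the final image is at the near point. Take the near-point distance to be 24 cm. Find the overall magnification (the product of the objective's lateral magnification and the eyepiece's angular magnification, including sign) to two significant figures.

Objective: 1/d_i = 1/f_obj - 1/d_o = 1/0.5 - 1/0.55 = 0.18182 cm^-1, so d_i = 5.500 cm.
m_obj = -d_i/d_o = -5.500/0.55 = -10.000.
Eyepiece angular magnification (image at near point): M_eye = 1 + D/f_e = 1 + 24/6 = 5.000.
Overall M = m_obj x M_eye = (-10.000)(5.000) = -50.00.

-50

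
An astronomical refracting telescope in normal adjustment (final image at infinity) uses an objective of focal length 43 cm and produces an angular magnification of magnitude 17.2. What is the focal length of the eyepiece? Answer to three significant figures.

2.50 cm

|M| = f_obj/f_eye, so f_eye = f_obj/|M| = 43/17.2 = 2.500 cm.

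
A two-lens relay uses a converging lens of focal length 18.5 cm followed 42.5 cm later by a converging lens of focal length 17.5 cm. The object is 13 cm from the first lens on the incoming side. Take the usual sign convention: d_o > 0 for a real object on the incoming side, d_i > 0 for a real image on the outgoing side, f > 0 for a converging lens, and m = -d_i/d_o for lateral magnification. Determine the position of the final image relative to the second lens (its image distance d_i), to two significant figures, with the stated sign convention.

First lens: d_i1 = 1/(1/18.5 - 1/13) = -43.727 cm.
With d_i1 < 0 the first image is virtual and lies on the object side; the object distance for lens 2 is d_o2 = 42.5 - (-43.727) = 86.227 cm.
Second lens: d_i2 = 1/(1/17.5 - 1/(86.227)) = 21.956 cm.

22 cm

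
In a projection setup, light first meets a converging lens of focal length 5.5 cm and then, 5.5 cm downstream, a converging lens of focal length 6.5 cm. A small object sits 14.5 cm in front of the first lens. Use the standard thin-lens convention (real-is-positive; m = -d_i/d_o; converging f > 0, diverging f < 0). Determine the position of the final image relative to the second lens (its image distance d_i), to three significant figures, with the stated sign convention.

Applying the thin-lens equation to the first lens, 1/5.5 = 1/14.5 + 1/d_i1, which gives d_i1 = 8.861 cm.
Since 8.861 cm > 5.5 cm, the first image lies past the second lens and serves as a virtual object: d_o2 = L - d_i1 = -3.361 cm.
Applying the thin-lens equation again with f_2 = 6.5 cm and d_o2 = -3.361 cm gives d_i2 = 2.215 cm.

2.22 cm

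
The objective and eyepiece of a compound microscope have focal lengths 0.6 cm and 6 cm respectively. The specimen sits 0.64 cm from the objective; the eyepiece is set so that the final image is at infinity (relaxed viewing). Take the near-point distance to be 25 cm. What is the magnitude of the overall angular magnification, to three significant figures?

Objective: 1/d_i = 1/f_obj - 1/d_o = 1/0.6 - 1/0.64 = 0.10417 cm^-1, so d_i = 9.600 cm.
m_obj = -d_i/d_o = -9.600/0.64 = -15.000.
Eyepiece angular magnification (image at infinity): M_eye = D/f_e = 25/6 = 4.167.
Overall M = m_obj x M_eye = (-15.000)(4.167) = -62.50.
|M| = 62.50.

62.5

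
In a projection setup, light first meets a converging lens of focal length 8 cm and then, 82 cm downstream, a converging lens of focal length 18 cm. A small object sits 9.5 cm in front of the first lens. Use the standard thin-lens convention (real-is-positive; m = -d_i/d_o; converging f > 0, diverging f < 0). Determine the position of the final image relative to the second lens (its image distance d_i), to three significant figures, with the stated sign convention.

Applying the thin-lens equation to the first lens, 1/8 = 1/9.5 + 1/d_i1, which gives d_i1 = 50.667 cm.
That image sits 31.333 cm in front of the second lens, so d_o2 = 31.333 cm.
Applying the thin-lens equation again with f_2 = 18 cm and d_o2 = 31.333 cm gives d_i2 = 42.300 cm.

42.3 cm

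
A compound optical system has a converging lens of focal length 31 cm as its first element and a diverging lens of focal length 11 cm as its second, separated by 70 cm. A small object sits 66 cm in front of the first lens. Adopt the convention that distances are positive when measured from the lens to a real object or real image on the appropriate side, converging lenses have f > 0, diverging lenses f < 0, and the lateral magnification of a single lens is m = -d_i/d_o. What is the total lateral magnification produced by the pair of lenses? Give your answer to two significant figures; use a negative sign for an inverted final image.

-0.43

First lens: d_i1 = 1/(1/31 - 1/66) = 58.457 cm.
m_1 = -(58.457)/66 = -0.8857.
The intermediate image is 58.457 cm to the right of lens 1, so d_o2 = L - d_i1 = 70 - 58.457 = 11.543 cm.
Second lens: d_i2 = 1/(1/(-11) - 1/(11.543)) = -5.632 cm.
m_2 = -(-5.632)/(11.543) = 0.4880.
Overall magnification: m = m_1 m_2 = -0.4322.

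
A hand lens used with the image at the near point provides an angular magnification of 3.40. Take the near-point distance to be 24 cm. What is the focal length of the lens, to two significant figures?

10 cm

For the image at the near point, M = 1 + D/f.
f = D/(M - 1) = 24/(3.4 - 1) = 10.000 cm.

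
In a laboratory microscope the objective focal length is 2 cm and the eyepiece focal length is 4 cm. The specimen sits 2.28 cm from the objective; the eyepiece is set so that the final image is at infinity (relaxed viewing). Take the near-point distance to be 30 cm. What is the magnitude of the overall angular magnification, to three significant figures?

53.6

Objective: 1/d_i = 1/f_obj - 1/d_o = 1/2 - 1/2.28 = 0.06140 cm^-1, so d_i = 16.286 cm.
m_obj = -d_i/d_o = -16.286/2.28 = -7.143.
Eyepiece angular magnification (image at infinity): M_eye = D/f_e = 30/4 = 7.500.
Overall M = m_obj x M_eye = (-7.143)(7.500) = -53.57.
|M| = 53.57.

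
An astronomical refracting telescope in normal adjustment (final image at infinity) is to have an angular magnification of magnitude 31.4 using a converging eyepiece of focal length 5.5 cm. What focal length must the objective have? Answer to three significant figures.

|M| = f_obj/|f_eye|, so f_obj = |M| x |f_eye| = 31.4 x 5.5 = 172.700 cm.

173 cm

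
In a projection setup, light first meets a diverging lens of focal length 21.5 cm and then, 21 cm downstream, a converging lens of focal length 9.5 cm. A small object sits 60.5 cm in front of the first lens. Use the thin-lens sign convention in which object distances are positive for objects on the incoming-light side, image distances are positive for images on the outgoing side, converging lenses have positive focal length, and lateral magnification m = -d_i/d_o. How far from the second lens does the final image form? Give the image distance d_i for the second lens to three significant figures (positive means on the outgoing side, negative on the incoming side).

First lens: d_i1 = 1/(1/(-21.5) - 1/60.5) = -15.863 cm.
With d_i1 < 0 the first image is virtual and lies on the object side; the object distance for lens 2 is d_o2 = 21 - (-15.863) = 36.863 cm.
Second lens: d_i2 = 1/(1/9.5 - 1/(36.863)) = 12.798 cm.

12.8 cm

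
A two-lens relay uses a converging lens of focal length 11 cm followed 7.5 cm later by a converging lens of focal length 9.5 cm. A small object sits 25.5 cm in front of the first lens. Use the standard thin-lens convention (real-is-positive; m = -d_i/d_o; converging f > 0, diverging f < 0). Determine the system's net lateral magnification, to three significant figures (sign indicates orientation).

-0.338

First lens: d_i1 = 1/(1/11 - 1/25.5) = 19.345 cm.
m_1 = -(19.345)/25.5 = -0.7586.
This image would form 19.345 cm past lens 1, i.e. 11.845 cm beyond lens 2, so it is a virtual object for lens 2: d_o2 = 7.5 - 19.345 = -11.845 cm.
Second lens: d_i2 = 1/(1/9.5 - 1/(-11.845)) = 5.272 cm.
m_2 = -(5.272)/(-11.845) = 0.4451.
Total m = m_1 x m_2 = (-0.7586)(0.4451) = -0.3376.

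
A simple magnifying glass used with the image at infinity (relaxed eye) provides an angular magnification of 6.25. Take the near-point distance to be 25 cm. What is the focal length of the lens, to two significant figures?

For the image at infinity, M = D/f.
f = D/M = 25/6.25 = 4.000 cm.

4.0 cm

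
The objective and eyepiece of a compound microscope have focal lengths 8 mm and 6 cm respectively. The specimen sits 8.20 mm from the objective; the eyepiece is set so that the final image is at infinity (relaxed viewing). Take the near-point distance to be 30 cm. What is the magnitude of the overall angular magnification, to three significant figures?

200

Convert to cm: f_obj = 8 mm = 0.8 cm; d_o = 8.20 mm = 0.82 cm.
Objective: 1/d_i = 1/f_obj - 1/d_o = 1/0.8 - 1/0.82 = 0.03049 cm^-1, so d_i = 32.800 cm.
m_obj = -d_i/d_o = -32.800/0.82 = -40.000.
Eyepiece angular magnification (image at infinity): M_eye = D/f_e = 30/6 = 5.000.
Overall M = m_obj x M_eye = (-40.000)(5.000) = -200.00.
|M| = 200.00.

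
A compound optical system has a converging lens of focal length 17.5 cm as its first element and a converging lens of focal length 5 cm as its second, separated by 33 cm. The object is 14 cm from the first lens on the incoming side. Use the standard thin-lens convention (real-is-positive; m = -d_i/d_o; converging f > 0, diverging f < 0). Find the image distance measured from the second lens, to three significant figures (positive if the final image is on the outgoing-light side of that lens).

First lens: d_i1 = 1/(1/17.5 - 1/14) = -70.000 cm.
With d_i1 < 0 the first image is virtual and lies on the object side; the object distance for lens 2 is d_o2 = 33 - (-70.000) = 103.000 cm.
Second lens: d_i2 = 1/(1/5 - 1/(103.000)) = 5.255 cm.

5.26 cm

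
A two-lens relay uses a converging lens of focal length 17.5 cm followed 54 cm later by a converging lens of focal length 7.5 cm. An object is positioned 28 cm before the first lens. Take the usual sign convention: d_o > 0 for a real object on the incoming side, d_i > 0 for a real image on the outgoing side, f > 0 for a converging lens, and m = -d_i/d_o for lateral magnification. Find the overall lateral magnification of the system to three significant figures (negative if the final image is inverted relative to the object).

Applying the thin-lens equation to the first lens, 1/17.5 = 1/28 + 1/d_i1, which gives d_i1 = 46.667 cm.
Its lateral magnification is m_1 = -d_i1/d_o1 = -(46.667)/28 = -1.6667.
That image sits 7.333 cm in front of the second lens, so d_o2 = 7.333 cm.
Applying the thin-lens equation again with f_2 = 7.5 cm and d_o2 = 7.333 cm gives d_i2 = -330.000 cm.
m_2 = -(-330.000)/(7.333) = 45.0000.
Overall magnification: m = m_1 m_2 = -75.0000.

-75.0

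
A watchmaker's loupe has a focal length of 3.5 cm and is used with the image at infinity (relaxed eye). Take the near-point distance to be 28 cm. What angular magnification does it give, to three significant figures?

8.00

M = D/f = 28/3.5 = 8.000.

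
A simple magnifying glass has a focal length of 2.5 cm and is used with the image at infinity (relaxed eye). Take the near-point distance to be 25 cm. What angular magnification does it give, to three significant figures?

10.0

M = D/f = 25/2.5 = 10.000.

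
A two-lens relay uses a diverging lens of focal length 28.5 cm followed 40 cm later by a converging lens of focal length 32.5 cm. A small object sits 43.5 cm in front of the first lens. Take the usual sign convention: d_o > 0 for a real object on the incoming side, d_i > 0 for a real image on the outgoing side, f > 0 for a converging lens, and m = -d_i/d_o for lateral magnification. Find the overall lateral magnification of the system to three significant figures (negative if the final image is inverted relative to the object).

Lens 1: 1/d_i1 = 1/f_1 - 1/d_o1 = 1/(-28.5) - 1/43.5 = -0.05808 cm^-1, so d_i1 = -17.219 cm.
m_1 = -(-17.219)/43.5 = 0.3958.
The intermediate image is virtual, 17.219 cm to the left of lens 1, so d_o2 = L - d_i1 = 40 - (-17.219) = 57.219 cm.
Lens 2: 1/d_i2 = 1/f_2 - 1/d_o2 = 1/32.5 - 1/(57.219) = 0.01329 cm^-1, so d_i2 = 75.231 cm.
m_2 = -(75.231)/(57.219) = -1.3148.
Overall magnification: m = m_1 m_2 = -0.5204.

-0.520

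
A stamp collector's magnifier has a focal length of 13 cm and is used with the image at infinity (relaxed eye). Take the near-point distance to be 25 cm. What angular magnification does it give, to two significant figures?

M = D/f = 25/13 = 1.923.

1.9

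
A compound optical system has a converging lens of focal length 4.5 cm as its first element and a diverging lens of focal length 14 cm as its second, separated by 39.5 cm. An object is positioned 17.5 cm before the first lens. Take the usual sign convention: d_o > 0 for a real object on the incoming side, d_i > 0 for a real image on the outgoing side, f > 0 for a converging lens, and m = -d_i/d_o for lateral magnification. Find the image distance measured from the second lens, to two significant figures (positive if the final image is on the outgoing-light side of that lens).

Lens 1: 1/d_i1 = 1/f_1 - 1/d_o1 = 1/4.5 - 1/17.5 = 0.16508 cm^-1, so d_i1 = 6.058 cm.
Object distance for lens 2: d_o2 = 39.5 - 6.058 = 33.442 cm.
Lens 2: 1/d_i2 = 1/f_2 - 1/d_o2 = 1/(-14) - 1/(33.442) = -0.10133 cm^-1, so d_i2 = -9.869 cm.

-9.9 cm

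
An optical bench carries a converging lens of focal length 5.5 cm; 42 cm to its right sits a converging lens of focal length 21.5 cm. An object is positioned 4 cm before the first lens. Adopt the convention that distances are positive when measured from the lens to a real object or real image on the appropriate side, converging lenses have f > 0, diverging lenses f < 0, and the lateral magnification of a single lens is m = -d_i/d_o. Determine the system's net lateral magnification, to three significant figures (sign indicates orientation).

First lens: d_i1 = 1/(1/5.5 - 1/4) = -14.667 cm.
m_1 = -(-14.667)/4 = 3.6667.
The intermediate image is virtual, 14.667 cm to the left of lens 1, so d_o2 = L - d_i1 = 42 - (-14.667) = 56.667 cm.
Second lens: d_i2 = 1/(1/21.5 - 1/(56.667)) = 34.645 cm.
m_2 = -(34.645)/(56.667) = -0.6114.
The system's lateral magnification is m_1 m_2 = (3.6667)(-0.6114) = -2.2417.

-2.24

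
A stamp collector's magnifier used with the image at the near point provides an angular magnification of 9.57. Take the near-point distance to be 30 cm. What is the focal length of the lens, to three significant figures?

3.50 cm

For the image at the near point, M = 1 + D/f.
f = D/(M - 1) = 30/(9.57 - 1) = 3.501 cm.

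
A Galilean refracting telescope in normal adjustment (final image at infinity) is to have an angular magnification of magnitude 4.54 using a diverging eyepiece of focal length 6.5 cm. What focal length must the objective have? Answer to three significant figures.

29.5 cm

|M| = f_obj/|f_eye|, so f_obj = |M| x |f_eye| = 4.54 x 6.5 = 29.510 cm.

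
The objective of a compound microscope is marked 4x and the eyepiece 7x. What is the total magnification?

28

The overall magnification of a compound microscope is the product of the objective and eyepiece magnifications:
M = M_obj x M_eye = 4 x 7 = 28.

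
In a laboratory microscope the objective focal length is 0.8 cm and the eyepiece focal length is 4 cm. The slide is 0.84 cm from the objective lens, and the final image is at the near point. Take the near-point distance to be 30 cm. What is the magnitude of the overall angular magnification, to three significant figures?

Objective: 1/d_i = 1/f_obj - 1/d_o = 1/0.8 - 1/0.84 = 0.05952 cm^-1, so d_i = 16.800 cm.
m_obj = -d_i/d_o = -16.800/0.84 = -20.000.
Eyepiece angular magnification (image at near point): M_eye = 1 + D/f_e = 1 + 30/4 = 8.500.
Overall M = m_obj x M_eye = (-20.000)(8.500) = -170.00.
|M| = 170.00.

170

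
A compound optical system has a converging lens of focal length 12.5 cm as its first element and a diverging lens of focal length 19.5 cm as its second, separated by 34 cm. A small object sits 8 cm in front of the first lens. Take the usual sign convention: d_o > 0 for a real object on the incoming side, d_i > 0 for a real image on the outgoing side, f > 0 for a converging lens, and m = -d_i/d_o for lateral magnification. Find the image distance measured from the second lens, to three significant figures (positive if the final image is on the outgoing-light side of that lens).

-14.5 cm

Applying the thin-lens equation to the first lens, 1/12.5 = 1/8 + 1/d_i1, which gives d_i1 = -22.222 cm.
The intermediate image is virtual, 22.222 cm to the left of lens 1, so d_o2 = L - d_i1 = 34 - (-22.222) = 56.222 cm.
Applying the thin-lens equation again with f_2 = -19.5 cm and d_o2 = 56.222 cm gives d_i2 = -14.478 cm.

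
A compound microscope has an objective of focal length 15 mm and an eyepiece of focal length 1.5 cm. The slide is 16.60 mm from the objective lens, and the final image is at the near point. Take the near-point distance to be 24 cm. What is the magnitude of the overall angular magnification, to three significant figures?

Convert to cm: f_obj = 15 mm = 1.5 cm; d_o = 16.60 mm = 1.66 cm.
Objective: 1/d_i = 1/f_obj - 1/d_o = 1/1.5 - 1/1.66 = 0.06426 cm^-1, so d_i = 15.563 cm.
m_obj = -d_i/d_o = -15.563/1.66 = -9.375.
Eyepiece angular magnification (image at near point): M_eye = 1 + D/f_e = 1 + 24/1.5 = 17.000.
Overall M = m_obj x M_eye = (-9.375)(17.000) = -159.38.
|M| = 159.38.

159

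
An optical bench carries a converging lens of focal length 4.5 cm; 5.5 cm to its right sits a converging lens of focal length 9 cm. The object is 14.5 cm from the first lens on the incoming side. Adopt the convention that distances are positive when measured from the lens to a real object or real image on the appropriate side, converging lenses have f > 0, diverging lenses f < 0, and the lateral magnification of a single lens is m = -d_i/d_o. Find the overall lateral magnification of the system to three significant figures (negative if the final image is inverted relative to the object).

First lens: d_i1 = 1/(1/4.5 - 1/14.5) = 6.525 cm.
m_1 = -(6.525)/14.5 = -0.4500.
Since 6.525 cm > 5.5 cm, the first image lies past the second lens and serves as a virtual object: d_o2 = L - d_i1 = -1.025 cm.
Second lens: d_i2 = 1/(1/9 - 1/(-1.025)) = 0.920 cm.
m_2 = -(0.920)/(-1.025) = 0.8978.
Total m = m_1 x m_2 = (-0.4500)(0.8978) = -0.4040.

-0.404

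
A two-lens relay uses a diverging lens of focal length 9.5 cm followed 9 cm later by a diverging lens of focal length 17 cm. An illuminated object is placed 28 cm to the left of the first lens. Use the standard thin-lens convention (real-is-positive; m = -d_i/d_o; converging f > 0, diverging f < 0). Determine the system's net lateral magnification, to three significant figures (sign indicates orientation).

0.130

Lens 1: 1/d_i1 = 1/f_1 - 1/d_o1 = 1/(-9.5) - 1/28 = -0.14098 cm^-1, so d_i1 = -7.093 cm.
m_1 = -(-7.093)/28 = 0.2533.
The intermediate image is virtual, 7.093 cm to the left of lens 1, so d_o2 = L - d_i1 = 9 - (-7.093) = 16.093 cm.
Lens 2: 1/d_i2 = 1/f_2 - 1/d_o2 = 1/(-17) - 1/(16.093) = -0.12096 cm^-1, so d_i2 = -8.267 cm.
m_2 = -(-8.267)/(16.093) = 0.5137.
The system's lateral magnification is m_1 m_2 = (0.2533)(0.5137) = 0.1301.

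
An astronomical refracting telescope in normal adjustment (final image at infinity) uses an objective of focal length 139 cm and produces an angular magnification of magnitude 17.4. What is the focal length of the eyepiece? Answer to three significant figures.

7.99 cm

|M| = f_obj/f_eye, so f_eye = f_obj/|M| = 139/17.4 = 7.989 cm.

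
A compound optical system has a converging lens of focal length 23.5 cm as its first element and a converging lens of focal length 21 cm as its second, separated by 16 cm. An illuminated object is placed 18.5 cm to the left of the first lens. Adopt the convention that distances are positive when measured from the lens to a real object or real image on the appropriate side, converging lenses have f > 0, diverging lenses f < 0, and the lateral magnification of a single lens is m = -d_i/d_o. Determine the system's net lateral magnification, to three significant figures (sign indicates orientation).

-1.20

Applying the thin-lens equation to the first lens, 1/23.5 = 1/18.5 + 1/d_i1, which gives d_i1 = -86.950 cm.
Its lateral magnification is m_1 = -d_i1/d_o1 = -(-86.950)/18.5 = 4.7000.
With d_i1 < 0 the first image is virtual and lies on the object side; the object distance for lens 2 is d_o2 = 16 - (-86.950) = 102.950 cm.
Applying the thin-lens equation again with f_2 = 21 cm and d_o2 = 102.950 cm gives d_i2 = 26.381 cm.
m_2 = -(26.381)/(102.950) = -0.2563.
Total m = m_1 x m_2 = (4.7000)(-0.2563) = -1.2044.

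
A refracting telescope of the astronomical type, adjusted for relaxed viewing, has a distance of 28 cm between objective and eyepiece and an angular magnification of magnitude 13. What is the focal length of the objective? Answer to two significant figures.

26 cm

In normal adjustment the tube length equals f_obj + f_eye and |M| = f_obj/f_eye.
So f_obj = 13 f_eye and 13 f_eye + f_eye = 28 cm, giving f_eye = 28/14 = 2.000 cm and f_obj = 26.000 cm.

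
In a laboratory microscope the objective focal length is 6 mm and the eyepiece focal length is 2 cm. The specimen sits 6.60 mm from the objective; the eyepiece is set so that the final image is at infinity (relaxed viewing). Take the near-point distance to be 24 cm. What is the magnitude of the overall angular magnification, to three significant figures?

Convert to cm: f_obj = 6 mm = 0.6 cm; d_o = 6.60 mm = 0.66 cm.
Objective: 1/d_i = 1/f_obj - 1/d_o = 1/0.6 - 1/0.66 = 0.15152 cm^-1, so d_i = 6.600 cm.
m_obj = -d_i/d_o = -6.600/0.66 = -10.000.
Eyepiece angular magnification (image at infinity): M_eye = D/f_e = 24/2 = 12.000.
Overall M = m_obj x M_eye = (-10.000)(12.000) = -120.00.
|M| = 120.00.

120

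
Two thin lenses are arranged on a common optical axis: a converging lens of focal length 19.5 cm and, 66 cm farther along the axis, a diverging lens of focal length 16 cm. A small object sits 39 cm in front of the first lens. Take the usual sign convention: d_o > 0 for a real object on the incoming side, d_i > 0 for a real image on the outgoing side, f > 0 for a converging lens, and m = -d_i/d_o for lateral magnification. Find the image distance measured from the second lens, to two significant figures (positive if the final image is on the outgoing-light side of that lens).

First lens: d_i1 = 1/(1/19.5 - 1/39) = 39.000 cm.
Object distance for lens 2: d_o2 = 66 - 39.000 = 27.000 cm.
Second lens: d_i2 = 1/(1/(-16) - 1/(27.000)) = -10.047 cm.

-10 cm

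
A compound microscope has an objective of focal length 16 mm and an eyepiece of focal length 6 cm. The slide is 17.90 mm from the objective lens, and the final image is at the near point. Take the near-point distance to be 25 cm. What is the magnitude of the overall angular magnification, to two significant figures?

Convert to cm: f_obj = 16 mm = 1.6 cm; d_o = 17.90 mm = 1.79 cm.
Objective: 1/d_i = 1/f_obj - 1/d_o = 1/1.6 - 1/1.79 = 0.06634 cm^-1, so d_i = 15.074 cm.
m_obj = -d_i/d_o = -15.074/1.79 = -8.421.
Eyepiece angular magnification (image at near point): M_eye = 1 + D/f_e = 1 + 25/6 = 5.167.
Overall M = m_obj x M_eye = (-8.421)(5.167) = -43.51.
|M| = 43.51.

44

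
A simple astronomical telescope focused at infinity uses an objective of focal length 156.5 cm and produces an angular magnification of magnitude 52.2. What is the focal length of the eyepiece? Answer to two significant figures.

3.0 cm

|M| = f_obj/f_eye, so f_eye = f_obj/|M| = 156.5/52.2 = 2.998 cm.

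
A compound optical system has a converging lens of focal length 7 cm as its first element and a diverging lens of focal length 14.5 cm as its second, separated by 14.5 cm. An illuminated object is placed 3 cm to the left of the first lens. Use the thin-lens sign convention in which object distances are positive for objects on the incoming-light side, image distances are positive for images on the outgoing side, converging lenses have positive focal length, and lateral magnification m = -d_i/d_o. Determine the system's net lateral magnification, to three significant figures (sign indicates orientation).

First lens: d_i1 = 1/(1/7 - 1/3) = -5.250 cm.
m_1 = -(-5.250)/3 = 1.7500.
The intermediate image is virtual, 5.250 cm to the left of lens 1, so d_o2 = L - d_i1 = 14.5 - (-5.250) = 19.750 cm.
Second lens: d_i2 = 1/(1/(-14.5) - 1/(19.750)) = -8.361 cm.
m_2 = -(-8.361)/(19.750) = 0.4234.
Overall magnification: m = m_1 m_2 = 0.7409.

0.741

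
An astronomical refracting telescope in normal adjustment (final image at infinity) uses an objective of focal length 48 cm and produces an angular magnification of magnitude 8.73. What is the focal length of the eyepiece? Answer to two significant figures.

5.5 cm

|M| = f_obj/f_eye, so f_eye = f_obj/|M| = 48/8.73 = 5.498 cm.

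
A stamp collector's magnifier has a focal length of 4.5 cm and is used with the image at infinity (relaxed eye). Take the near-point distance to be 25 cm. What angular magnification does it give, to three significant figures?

M = D/f = 25/4.5 = 5.556.

5.56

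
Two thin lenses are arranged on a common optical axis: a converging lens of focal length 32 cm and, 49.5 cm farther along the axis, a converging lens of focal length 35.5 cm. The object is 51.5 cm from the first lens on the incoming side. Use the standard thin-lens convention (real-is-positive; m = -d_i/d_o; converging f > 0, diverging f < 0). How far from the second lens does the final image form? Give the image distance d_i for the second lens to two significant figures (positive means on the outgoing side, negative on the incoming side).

18 cm

First lens: d_i1 = 1/(1/32 - 1/51.5) = 84.513 cm.
Since 84.513 cm > 49.5 cm, the first image lies past the second lens and serves as a virtual object: d_o2 = L - d_i1 = -35.013 cm.
Second lens: d_i2 = 1/(1/35.5 - 1/(-35.013)) = 17.627 cm.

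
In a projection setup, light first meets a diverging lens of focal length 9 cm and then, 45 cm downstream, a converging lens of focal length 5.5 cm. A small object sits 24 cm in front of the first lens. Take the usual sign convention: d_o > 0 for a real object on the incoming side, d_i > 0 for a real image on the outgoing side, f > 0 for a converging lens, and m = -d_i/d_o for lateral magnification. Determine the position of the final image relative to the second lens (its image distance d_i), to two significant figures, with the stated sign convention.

Applying the thin-lens equation to the first lens, 1/(-9) = 1/24 + 1/d_i1, which gives d_i1 = -6.545 cm.
With d_i1 < 0 the first image is virtual and lies on the object side; the object distance for lens 2 is d_o2 = 45 - (-6.545) = 51.545 cm.
Applying the thin-lens equation again with f_2 = 5.5 cm and d_o2 = 51.545 cm gives d_i2 = 6.157 cm.

6.2 cm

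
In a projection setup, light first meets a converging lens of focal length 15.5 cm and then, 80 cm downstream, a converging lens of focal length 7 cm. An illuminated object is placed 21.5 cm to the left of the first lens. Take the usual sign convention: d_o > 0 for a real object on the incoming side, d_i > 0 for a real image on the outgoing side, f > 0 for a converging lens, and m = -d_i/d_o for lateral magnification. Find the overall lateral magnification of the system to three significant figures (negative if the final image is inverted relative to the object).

1.04

Lens 1: 1/d_i1 = 1/f_1 - 1/d_o1 = 1/15.5 - 1/21.5 = 0.01800 cm^-1, so d_i1 = 55.542 cm.
m_1 = -(55.542)/21.5 = -2.5833.
That image sits 24.458 cm in front of the second lens, so d_o2 = 24.458 cm.
Lens 2: 1/d_i2 = 1/f_2 - 1/d_o2 = 1/7 - 1/(24.458) = 0.10197 cm^-1, so d_i2 = 9.807 cm.
m_2 = -(9.807)/(24.458) = -0.4010.
The system's lateral magnification is m_1 m_2 = (-2.5833)(-0.4010) = 1.0358.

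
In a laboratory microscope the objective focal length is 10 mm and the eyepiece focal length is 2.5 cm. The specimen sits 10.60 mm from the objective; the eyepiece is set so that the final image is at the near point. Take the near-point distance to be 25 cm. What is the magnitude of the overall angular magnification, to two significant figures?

180

Convert to cm: f_obj = 10 mm = 1 cm; d_o = 10.60 mm = 1.06 cm.
Objective: 1/d_i = 1/f_obj - 1/d_o = 1/1 - 1/1.06 = 0.05660 cm^-1, so d_i = 17.667 cm.
m_obj = -d_i/d_o = -17.667/1.06 = -16.667.
Eyepiece angular magnification (image at near point): M_eye = 1 + D/f_e = 1 + 25/2.5 = 11.000.
Overall M = m_obj x M_eye = (-16.667)(11.000) = -183.33.
|M| = 183.33.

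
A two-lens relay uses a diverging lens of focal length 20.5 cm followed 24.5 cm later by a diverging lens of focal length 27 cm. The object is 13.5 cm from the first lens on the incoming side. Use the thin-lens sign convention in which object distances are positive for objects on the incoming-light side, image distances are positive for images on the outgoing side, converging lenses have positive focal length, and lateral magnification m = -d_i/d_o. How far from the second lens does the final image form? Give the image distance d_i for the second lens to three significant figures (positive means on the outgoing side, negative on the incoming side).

Applying the thin-lens equation to the first lens, 1/(-20.5) = 1/13.5 + 1/d_i1, which gives d_i1 = -8.140 cm.
The intermediate image is virtual, 8.140 cm to the left of lens 1, so d_o2 = L - d_i1 = 24.5 - (-8.140) = 32.640 cm.
Applying the thin-lens equation again with f_2 = -27 cm and d_o2 = 32.640 cm gives d_i2 = -14.777 cm.

-14.8 cm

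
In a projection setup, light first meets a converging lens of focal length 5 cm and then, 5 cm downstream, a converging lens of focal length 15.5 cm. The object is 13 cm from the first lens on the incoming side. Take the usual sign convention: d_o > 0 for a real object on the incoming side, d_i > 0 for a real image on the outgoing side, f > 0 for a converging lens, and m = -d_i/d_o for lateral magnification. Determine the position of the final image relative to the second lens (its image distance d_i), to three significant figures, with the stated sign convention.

2.60 cm

First lens: d_i1 = 1/(1/5 - 1/13) = 8.125 cm.
Since 8.125 cm > 5 cm, the first image lies past the second lens and serves as a virtual object: d_o2 = L - d_i1 = -3.125 cm.
Second lens: d_i2 = 1/(1/15.5 - 1/(-3.125)) = 2.601 cm.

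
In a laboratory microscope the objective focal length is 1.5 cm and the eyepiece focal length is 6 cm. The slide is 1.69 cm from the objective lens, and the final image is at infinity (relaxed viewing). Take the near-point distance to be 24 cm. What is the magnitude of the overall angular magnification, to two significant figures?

Objective: 1/d_i = 1/f_obj - 1/d_o = 1/1.5 - 1/1.69 = 0.07495 cm^-1, so d_i = 13.342 cm.
m_obj = -d_i/d_o = -13.342/1.69 = -7.895.
Eyepiece angular magnification (image at infinity): M_eye = D/f_e = 24/6 = 4.000.
Overall M = m_obj x M_eye = (-7.895)(4.000) = -31.58.
|M| = 31.58.

32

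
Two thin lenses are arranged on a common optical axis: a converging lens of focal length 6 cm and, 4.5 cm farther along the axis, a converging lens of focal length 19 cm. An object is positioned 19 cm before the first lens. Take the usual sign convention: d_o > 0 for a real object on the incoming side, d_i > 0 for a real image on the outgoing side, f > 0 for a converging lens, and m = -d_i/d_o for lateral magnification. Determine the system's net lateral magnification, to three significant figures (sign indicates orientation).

-0.377

Lens 1: 1/d_i1 = 1/f_1 - 1/d_o1 = 1/6 - 1/19 = 0.11404 cm^-1, so d_i1 = 8.769 cm.
m_1 = -(8.769)/19 = -0.4615.
Since 8.769 cm > 4.5 cm, the first image lies past the second lens and serves as a virtual object: d_o2 = L - d_i1 = -4.269 cm.
Lens 2: 1/d_i2 = 1/f_2 - 1/d_o2 = 1/19 - 1/(-4.269) = 0.28687 cm^-1, so d_i2 = 3.486 cm.
m_2 = -(3.486)/(-4.269) = 0.8165.
Overall magnification: m = m_1 m_2 = -0.3769.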